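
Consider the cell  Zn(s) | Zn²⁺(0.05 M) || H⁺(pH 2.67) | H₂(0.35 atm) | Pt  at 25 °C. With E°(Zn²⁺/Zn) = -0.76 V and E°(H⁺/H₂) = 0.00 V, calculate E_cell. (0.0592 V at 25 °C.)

The hydrogen couple is the cathode, so E°_cell = 0.76 V; n = 2.
[H⁺] = 10^(−2.67) = 0.0021 M, and Q = [Zn²⁺]·P(H₂) / [H⁺]^2 = 3830.
E = E° − (0.0592/2) log Q = 0.76 − (0.0592/2)(3.583) = 0.654 V.

0.65 V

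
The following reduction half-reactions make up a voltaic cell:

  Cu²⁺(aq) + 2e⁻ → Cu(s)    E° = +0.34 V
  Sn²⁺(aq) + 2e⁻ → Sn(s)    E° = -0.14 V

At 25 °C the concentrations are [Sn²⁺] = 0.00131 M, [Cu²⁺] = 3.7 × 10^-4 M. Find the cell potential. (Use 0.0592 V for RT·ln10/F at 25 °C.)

0.464 V

The Cu²⁺/Cu couple has the higher reduction potential and acts as the cathode, so E°_cell = +0.34 − (-0.14) = 0.48 V.
Balancing electrons gives n = 2; the reaction quotient is Q = [Sn²⁺]/[Cu²⁺] = 3.54.
At 25 °C, E = E° − (0.0592/n) log Q = 0.48 − (0.0592/2)(0.549) = 0.480 − 0.016 = 0.464 V.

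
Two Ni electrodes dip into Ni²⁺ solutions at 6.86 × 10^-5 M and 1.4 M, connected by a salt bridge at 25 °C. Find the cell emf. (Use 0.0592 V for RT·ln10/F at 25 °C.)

Both half-cells are Ni²⁺/Ni, so E°_cell = 0. The concentrated side is the cathode; the cell reaction moves Ni²⁺ from high to low concentration with n = 2.
Q = [Ni²⁺]_dilute/[Ni²⁺]_conc = 6.86 × 10^-5/1.4 = 4.9 × 10^-5.
E = 0 − (0.0592/2) log Q = −(0.0592/2)(-4.310) = 0.1276 V.

0.13 V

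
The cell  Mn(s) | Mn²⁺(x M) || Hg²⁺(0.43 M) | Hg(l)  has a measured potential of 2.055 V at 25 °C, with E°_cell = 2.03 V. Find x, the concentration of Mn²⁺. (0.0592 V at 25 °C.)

From the Nernst equation, log Q = n(E° − E)/0.0592 = 2(2.03 − 2.055)/0.0592 = -0.845, so Q = 0.143.
With Q = [Mn²⁺]/[Hg²⁺] and the known concentrations, [Mn²⁺] in the numerator gives [Mn²⁺] = 0.061 M.

0.061 M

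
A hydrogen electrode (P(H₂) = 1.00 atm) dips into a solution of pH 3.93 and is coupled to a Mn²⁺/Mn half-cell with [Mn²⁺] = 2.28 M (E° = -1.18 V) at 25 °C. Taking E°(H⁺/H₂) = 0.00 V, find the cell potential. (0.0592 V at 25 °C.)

0.94 V

The hydrogen couple is the cathode, so E°_cell = 1.18 V; n = 2.
[H⁺] = 10^(−3.93) = 1.2 × 10^-4 M, and Q = [Mn²⁺]·P(H₂) / [H⁺]^2 = 1.65 × 10^8.
E = E° − (0.0592/2) log Q = 1.18 − (0.0592/2)(8.218) = 0.937 V.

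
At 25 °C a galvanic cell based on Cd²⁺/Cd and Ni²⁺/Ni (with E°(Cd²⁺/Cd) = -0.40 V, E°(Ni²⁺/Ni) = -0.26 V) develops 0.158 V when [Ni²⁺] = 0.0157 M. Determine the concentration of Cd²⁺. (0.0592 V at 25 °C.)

0.0039 M

From the Nernst equation, log Q = n(E° − E)/0.0592 = 2(0.14 − 0.158)/0.0592 = -0.608, so Q = 0.247.
With Q = [Cd²⁺]/[Ni²⁺] and the known concentrations, [Cd²⁺] in the numerator gives [Cd²⁺] = 0.0039 M.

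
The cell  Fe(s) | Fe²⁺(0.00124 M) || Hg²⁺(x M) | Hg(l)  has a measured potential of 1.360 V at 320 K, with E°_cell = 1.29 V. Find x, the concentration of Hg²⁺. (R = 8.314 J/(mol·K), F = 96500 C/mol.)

From the Nernst equation, ln Q = nF(E° − E)/RT = 2×96500×(1.29 − 1.360)/(8.314×320) = -5.078, so Q = 0.00623.
With Q = [Fe²⁺]/[Hg²⁺] and the known concentrations, [Hg²⁺] in the denominator gives [Hg²⁺] = 0.2 M.

0.2 M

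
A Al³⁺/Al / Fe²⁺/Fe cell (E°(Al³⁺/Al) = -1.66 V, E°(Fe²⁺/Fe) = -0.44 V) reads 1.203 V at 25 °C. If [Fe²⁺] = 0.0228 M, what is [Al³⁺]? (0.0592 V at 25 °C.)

From the Nernst equation, log Q = n(E° − E)/0.0592 = 6(1.22 − 1.203)/0.0592 = 1.723, so Q = 52.8.
With Q = [Al³⁺]^2/[Fe²⁺]^3 and the known concentrations, [Al³⁺]^2 in the numerator gives [Al³⁺] = 0.025 M.

0.025 M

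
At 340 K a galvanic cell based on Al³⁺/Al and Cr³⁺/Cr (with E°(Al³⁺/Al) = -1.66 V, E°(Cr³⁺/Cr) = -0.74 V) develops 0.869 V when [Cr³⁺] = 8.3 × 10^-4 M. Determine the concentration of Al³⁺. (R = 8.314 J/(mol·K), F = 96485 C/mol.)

From the Nernst equation, ln Q = nF(E° − E)/RT = 3×96485×(0.92 − 0.869)/(8.314×340) = 5.222, so Q = 185.
With Q = [Al³⁺]/[Cr³⁺] and the known concentrations, [Al³⁺] in the numerator gives [Al³⁺] = 0.15 M.

0.15 M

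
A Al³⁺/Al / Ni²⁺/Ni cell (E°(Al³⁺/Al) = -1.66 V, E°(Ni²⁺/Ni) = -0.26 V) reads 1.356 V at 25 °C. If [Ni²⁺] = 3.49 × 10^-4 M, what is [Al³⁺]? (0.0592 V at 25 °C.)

From the Nernst equation, log Q = n(E° − E)/0.0592 = 6(1.40 − 1.356)/0.0592 = 4.459, so Q = 2.88 × 10^4.
With Q = [Al³⁺]^2/[Ni²⁺]^3 and the known concentrations, [Al³⁺]^2 in the numerator gives [Al³⁺] = 0.0011 M.

0.0011 M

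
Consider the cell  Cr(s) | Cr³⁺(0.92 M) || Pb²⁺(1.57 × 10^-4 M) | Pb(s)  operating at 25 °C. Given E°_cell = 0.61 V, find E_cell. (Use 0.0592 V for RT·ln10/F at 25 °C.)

0.498 V

Balancing electrons gives n = 6; the reaction quotient is Q = [Cr³⁺]^2/[Pb²⁺]^3 = 2.19 × 10^11.
At 25 °C, E = E° − (0.0592/n) log Q = 0.61 − (0.0592/6)(11.340) = 0.610 − 0.112 = 0.498 V.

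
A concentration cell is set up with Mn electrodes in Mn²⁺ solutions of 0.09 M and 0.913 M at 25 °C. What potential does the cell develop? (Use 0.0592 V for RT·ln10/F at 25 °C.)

0.030 V

Both half-cells are Mn²⁺/Mn, so E°_cell = 0. The concentrated side is the cathode; the cell reaction moves Mn²⁺ from high to low concentration with n = 2.
Q = [Mn²⁺]_dilute/[Mn²⁺]_conc = 0.09/0.913 = 0.0986.
E = 0 − (0.0592/2) log Q = −(0.0592/2)(-1.006) = 0.0298 V.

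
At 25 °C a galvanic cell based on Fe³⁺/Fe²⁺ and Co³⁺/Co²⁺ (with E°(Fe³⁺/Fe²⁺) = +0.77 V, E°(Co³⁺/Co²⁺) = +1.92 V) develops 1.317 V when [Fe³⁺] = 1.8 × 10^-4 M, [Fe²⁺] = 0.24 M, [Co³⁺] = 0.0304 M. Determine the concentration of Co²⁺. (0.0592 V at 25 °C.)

From the Nernst equation, log Q = n(E° − E)/0.0592 = 1(1.15 − 1.317)/0.0592 = -2.821, so Q = 0.00151.
With Q = [Fe³⁺]·[Co²⁺]/([Fe²⁺]·[Co³⁺]) and the known concentrations, [Co²⁺] in the numerator gives [Co²⁺] = 0.061 M.

0.061 M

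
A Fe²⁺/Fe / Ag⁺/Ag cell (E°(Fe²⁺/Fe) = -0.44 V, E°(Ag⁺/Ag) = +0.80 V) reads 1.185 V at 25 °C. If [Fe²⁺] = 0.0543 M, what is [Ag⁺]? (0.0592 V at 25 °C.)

From the Nernst equation, log Q = n(E° − E)/0.0592 = 2(1.24 − 1.185)/0.0592 = 1.858, so Q = 72.1.
With Q = [Fe²⁺]/[Ag⁺]^2 and the known concentrations, [Ag⁺]^2 in the denominator gives [Ag⁺] = 0.027 M.

0.027 M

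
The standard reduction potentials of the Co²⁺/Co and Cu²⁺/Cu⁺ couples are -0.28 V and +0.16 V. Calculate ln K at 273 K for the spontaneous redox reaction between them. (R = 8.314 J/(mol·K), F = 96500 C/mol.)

ln K = 37.4

E°_cell = +0.16 − (-0.28) = 0.44 V, with n = 2 electrons transferred.
At equilibrium E = 0, so the Nernst equation gives ln K = nFE°/RT = (2)(96500)(0.44)/((8.314)(273)) = 37.41.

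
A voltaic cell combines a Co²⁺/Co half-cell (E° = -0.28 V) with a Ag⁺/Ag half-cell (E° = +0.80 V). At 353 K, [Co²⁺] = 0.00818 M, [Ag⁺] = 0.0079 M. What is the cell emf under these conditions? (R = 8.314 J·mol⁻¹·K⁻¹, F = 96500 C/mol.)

1.01 V

The Ag⁺/Ag couple has the higher reduction potential and acts as the cathode, so E°_cell = +0.80 − (-0.28) = 1.08 V.
Balancing electrons gives n = 2; the reaction quotient is Q = [Co²⁺]/[Ag⁺]^2 = 131.
E = E° − (RT/nF) ln Q = 1.08 − (8.314×353)/(2×96500) × (4.876) = 1.080 − 0.074 = 1.006 V.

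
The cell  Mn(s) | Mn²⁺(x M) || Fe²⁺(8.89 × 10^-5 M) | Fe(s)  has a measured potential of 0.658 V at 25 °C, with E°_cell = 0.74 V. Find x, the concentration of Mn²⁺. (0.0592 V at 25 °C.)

0.052 M

From the Nernst equation, log Q = n(E° − E)/0.0592 = 2(0.74 − 0.658)/0.0592 = 2.770, so Q = 589.
With Q = [Mn²⁺]/[Fe²⁺] and the known concentrations, [Mn²⁺] in the numerator gives [Mn²⁺] = 0.052 M.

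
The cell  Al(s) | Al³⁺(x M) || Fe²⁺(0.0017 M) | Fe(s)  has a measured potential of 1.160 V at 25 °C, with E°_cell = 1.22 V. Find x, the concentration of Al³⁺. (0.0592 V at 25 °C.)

From the Nernst equation, log Q = n(E° − E)/0.0592 = 6(1.22 − 1.160)/0.0592 = 6.081, so Q = 1.21 × 10^6.
With Q = [Al³⁺]^2/[Fe²⁺]^3 and the known concentrations, [Al³⁺]^2 in the numerator gives [Al³⁺] = 0.077 M.

0.077 M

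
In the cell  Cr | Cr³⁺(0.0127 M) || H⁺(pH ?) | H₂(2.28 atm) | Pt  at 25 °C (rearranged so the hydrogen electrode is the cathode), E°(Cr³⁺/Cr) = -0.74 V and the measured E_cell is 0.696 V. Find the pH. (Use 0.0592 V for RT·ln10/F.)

pH = 1.20

E°_cell = 0.74 V and n = 6.
log Q = n(E° − E)/0.0592 = 6×(0.74 − 0.696)/0.0592 = 4.459.
With Q = [Cr³⁺]^2·P(H₂)^3 / [H⁺]^6, solving for [H⁺] gives log[H⁺] = -1.196, so pH = 1.20.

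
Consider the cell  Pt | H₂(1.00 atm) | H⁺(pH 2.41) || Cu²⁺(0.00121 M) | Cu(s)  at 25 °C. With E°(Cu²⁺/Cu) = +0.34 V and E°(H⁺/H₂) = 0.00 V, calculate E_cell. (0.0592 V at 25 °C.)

0.40 V

The Cu²⁺/Cu couple is the cathode, so E°_cell = 0.34 V; n = 2.
[H⁺] = 10^(−2.41) = 0.0039 M, and Q = [H⁺]^2 / ([Cu²⁺]·P(H₂)) = 0.0125.
E = E° − (0.0592/2) log Q = 0.34 − (0.0592/2)(-1.903) = 0.396 V.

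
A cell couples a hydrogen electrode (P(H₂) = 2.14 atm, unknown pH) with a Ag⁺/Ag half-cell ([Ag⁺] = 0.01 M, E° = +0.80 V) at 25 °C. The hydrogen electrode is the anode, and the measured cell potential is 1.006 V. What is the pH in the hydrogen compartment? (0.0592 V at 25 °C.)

E°_cell = 0.80 V and n = 2.
log Q = n(E° − E)/0.0592 = 2×(0.80 − 1.006)/0.0592 = -6.959.
With Q = [H⁺]^2 / ([Ag⁺]^2·P(H₂)), solving for [H⁺] gives log[H⁺] = -5.315, so pH = 5.31.

pH = 5.31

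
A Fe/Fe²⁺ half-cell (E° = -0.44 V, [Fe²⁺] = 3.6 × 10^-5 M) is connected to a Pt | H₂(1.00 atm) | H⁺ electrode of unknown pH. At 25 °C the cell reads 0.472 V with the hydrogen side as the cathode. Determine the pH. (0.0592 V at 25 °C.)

E°_cell = 0.44 V and n = 2.
log Q = n(E° − E)/0.0592 = 2×(0.44 − 0.472)/0.0592 = -1.081.
With Q = [Fe²⁺]·P(H₂) / [H⁺]^2, solving for [H⁺] gives log[H⁺] = -1.681, so pH = 1.68.

pH = 1.68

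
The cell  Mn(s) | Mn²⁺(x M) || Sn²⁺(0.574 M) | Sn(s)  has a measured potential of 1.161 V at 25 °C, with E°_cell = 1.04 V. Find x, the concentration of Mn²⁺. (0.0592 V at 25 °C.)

4.7 × 10^-5 M

From the Nernst equation, log Q = n(E° − E)/0.0592 = 2(1.04 − 1.161)/0.0592 = -4.088, so Q = 8.17 × 10^-5.
With Q = [Mn²⁺]/[Sn²⁺] and the known concentrations, [Mn²⁺] in the numerator gives [Mn²⁺] = 4.7 × 10^-5 M.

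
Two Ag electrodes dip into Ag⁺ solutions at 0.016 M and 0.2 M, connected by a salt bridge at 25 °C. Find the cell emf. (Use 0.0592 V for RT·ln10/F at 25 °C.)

0.065 V

Both half-cells are Ag⁺/Ag, so E°_cell = 0. The concentrated side is the cathode; the cell reaction moves Ag⁺ from high to low concentration with n = 1.
Q = [Ag⁺]_dilute/[Ag⁺]_conc = 0.016/0.2 = 0.0800.
E = 0 − (0.0592/1) log Q = −(0.0592/1)(-1.097) = 0.0649 V.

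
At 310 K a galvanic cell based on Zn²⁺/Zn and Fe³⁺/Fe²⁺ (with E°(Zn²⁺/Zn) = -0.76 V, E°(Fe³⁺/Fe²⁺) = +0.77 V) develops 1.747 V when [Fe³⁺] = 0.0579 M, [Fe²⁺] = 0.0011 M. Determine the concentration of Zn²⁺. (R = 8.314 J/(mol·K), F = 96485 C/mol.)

From the Nernst equation, ln Q = nF(E° − E)/RT = 2×96485×(1.53 − 1.747)/(8.314×310) = -16.247, so Q = 8.79 × 10^-8.
With Q = [Zn²⁺]·[Fe²⁺]^2/[Fe³⁺]^2 and the known concentrations, [Zn²⁺] in the numerator gives [Zn²⁺] = 2.4 × 10^-4 M.

2.4 × 10^-4 M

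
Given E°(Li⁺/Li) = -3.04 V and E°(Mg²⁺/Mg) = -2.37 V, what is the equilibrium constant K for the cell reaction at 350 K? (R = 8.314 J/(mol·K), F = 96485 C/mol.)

2 × 10^19

E°_cell = -2.37 − (-3.04) = 0.67 V, with n = 2 electrons transferred.
At equilibrium E = 0, so the Nernst equation gives ln K = nFE°/RT = (2)(96485)(0.67)/((8.314)(350)) = 44.43.
K = e^44.43 = 2 × 10^19.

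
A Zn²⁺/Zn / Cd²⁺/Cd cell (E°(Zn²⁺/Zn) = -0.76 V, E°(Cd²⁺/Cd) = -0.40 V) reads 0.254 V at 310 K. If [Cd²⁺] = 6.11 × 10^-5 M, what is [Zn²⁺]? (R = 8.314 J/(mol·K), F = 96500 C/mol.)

From the Nernst equation, ln Q = nF(E° − E)/RT = 2×96500×(0.36 − 0.254)/(8.314×310) = 7.938, so Q = 2800.
With Q = [Zn²⁺]/[Cd²⁺] and the known concentrations, [Zn²⁺] in the numerator gives [Zn²⁺] = 0.17 M.

0.17 M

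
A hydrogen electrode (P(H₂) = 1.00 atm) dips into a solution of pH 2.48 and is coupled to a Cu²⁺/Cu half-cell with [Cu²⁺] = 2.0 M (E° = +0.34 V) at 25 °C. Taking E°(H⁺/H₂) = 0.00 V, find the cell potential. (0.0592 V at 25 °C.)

0.50 V

The Cu²⁺/Cu couple is the cathode, so E°_cell = 0.34 V; n = 2.
[H⁺] = 10^(−2.48) = 0.0033 M, and Q = [H⁺]^2 / ([Cu²⁺]·P(H₂)) = 5.48 × 10^-6.
E = E° − (0.0592/2) log Q = 0.34 − (0.0592/2)(-5.261) = 0.496 V.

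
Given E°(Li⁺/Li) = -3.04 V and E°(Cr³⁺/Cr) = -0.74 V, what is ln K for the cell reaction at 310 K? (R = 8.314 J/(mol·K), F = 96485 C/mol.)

E°_cell = -0.74 − (-3.04) = 2.30 V, with n = 3 electrons transferred.
At equilibrium E = 0, so the Nernst equation gives ln K = nFE°/RT = (3)(96485)(2.30)/((8.314)(310)) = 258.31.

ln K = 258.3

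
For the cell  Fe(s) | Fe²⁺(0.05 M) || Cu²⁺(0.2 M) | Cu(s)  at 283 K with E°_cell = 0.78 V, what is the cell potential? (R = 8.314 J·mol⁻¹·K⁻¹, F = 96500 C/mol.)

0.797 V

Balancing electrons gives n = 2; the reaction quotient is Q = [Fe²⁺]/[Cu²⁺] = 0.250.
E = E° − (RT/nF) ln Q = 0.78 − (8.314×283)/(2×96500) × (-1.386) = 0.780 + 0.017 = 0.797 V.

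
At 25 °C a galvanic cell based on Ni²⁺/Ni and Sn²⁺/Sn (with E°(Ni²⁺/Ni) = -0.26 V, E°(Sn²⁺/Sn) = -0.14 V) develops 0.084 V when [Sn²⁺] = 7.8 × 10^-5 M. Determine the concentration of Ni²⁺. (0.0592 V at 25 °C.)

From the Nernst equation, log Q = n(E° − E)/0.0592 = 2(0.12 − 0.084)/0.0592 = 1.216, so Q = 16.5.
With Q = [Ni²⁺]/[Sn²⁺] and the known concentrations, [Ni²⁺] in the numerator gives [Ni²⁺] = 0.0013 M.

0.0013 M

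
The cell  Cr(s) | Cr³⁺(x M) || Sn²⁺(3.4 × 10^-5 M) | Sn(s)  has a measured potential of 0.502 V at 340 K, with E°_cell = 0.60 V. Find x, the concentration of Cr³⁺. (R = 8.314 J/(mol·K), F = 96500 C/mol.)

0.0045 M

From the Nernst equation, ln Q = nF(E° − E)/RT = 6×96500×(0.60 − 0.502)/(8.314×340) = 20.073, so Q = 5.22 × 10^8.
With Q = [Cr³⁺]^2/[Sn²⁺]^3 and the known concentrations, [Cr³⁺]^2 in the numerator gives [Cr³⁺] = 0.0045 M.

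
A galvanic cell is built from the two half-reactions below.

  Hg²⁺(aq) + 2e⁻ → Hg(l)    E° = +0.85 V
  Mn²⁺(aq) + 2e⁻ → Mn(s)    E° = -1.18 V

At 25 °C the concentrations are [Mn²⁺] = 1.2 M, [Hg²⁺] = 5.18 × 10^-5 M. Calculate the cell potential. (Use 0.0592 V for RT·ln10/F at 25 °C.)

The Hg²⁺/Hg couple has the higher reduction potential and acts as the cathode, so E°_cell = +0.85 − (-1.18) = 2.03 V.
Balancing electrons gives n = 2; the reaction quotient is Q = [Mn²⁺]/[Hg²⁺] = 2.32 × 10^4.
At 25 °C, E = E° − (0.0592/n) log Q = 2.03 − (0.0592/2)(4.365) = 2.030 − 0.129 = 1.901 V.

1.90 V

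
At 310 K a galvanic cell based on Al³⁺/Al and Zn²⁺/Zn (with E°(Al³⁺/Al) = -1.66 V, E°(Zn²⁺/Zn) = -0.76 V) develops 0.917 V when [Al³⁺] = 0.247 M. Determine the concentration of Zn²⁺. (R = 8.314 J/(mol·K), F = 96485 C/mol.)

From the Nernst equation, ln Q = nF(E° − E)/RT = 6×96485×(0.90 − 0.917)/(8.314×310) = -3.818, so Q = 0.0220.
With Q = [Al³⁺]^2/[Zn²⁺]^3 and the known concentrations, [Zn²⁺]^3 in the denominator gives [Zn²⁺] = 1.4 M.

1.4 M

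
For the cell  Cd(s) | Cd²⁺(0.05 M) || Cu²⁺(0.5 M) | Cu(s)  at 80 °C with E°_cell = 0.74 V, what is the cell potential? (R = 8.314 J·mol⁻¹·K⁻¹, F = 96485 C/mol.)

Balancing electrons gives n = 2; the reaction quotient is Q = [Cd²⁺]/[Cu²⁺] = 0.100.
E = E° − (RT/nF) ln Q = 0.74 − (8.314×353)/(2×96485) × (-2.303) = 0.740 + 0.035 = 0.775 V.

0.775 V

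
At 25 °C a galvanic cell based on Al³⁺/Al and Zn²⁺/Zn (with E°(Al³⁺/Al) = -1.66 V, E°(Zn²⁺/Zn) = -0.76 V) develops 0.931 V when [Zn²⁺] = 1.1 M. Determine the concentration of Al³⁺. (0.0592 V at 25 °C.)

0.031 M

From the Nernst equation, log Q = n(E° − E)/0.0592 = 6(0.90 − 0.931)/0.0592 = -3.142, so Q = 7.21 × 10^-4.
With Q = [Al³⁺]^2/[Zn²⁺]^3 and the known concentrations, [Al³⁺]^2 in the numerator gives [Al³⁺] = 0.031 M.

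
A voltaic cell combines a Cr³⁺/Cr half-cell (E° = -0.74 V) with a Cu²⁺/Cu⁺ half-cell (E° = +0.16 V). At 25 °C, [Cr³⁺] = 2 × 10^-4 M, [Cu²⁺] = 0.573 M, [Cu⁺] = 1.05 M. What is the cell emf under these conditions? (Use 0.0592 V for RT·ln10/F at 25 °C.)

The Cu²⁺/Cu⁺ couple has the higher reduction potential and acts as the cathode, so E°_cell = +0.16 − (-0.74) = 0.90 V.
Balancing electrons gives n = 3; the reaction quotient is Q = [Cr³⁺]·[Cu⁺]^3/[Cu²⁺]^3 = 0.00123.
At 25 °C, E = E° − (0.0592/n) log Q = 0.90 − (0.0592/3)(-2.910) = 0.900 + 0.057 = 0.957 V.

0.957 V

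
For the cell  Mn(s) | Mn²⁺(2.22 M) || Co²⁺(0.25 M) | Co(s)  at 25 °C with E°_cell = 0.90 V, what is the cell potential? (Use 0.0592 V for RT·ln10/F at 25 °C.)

Balancing electrons gives n = 2; the reaction quotient is Q = [Mn²⁺]/[Co²⁺] = 8.88.
At 25 °C, E = E° − (0.0592/n) log Q = 0.90 − (0.0592/2)(0.948) = 0.900 − 0.028 = 0.872 V.

0.872 V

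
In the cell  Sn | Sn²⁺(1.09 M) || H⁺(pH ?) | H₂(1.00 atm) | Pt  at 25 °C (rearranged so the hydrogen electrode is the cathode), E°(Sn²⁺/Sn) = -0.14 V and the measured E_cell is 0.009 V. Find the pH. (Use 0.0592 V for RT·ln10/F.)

pH = 2.19

E°_cell = 0.14 V and n = 2.
log Q = n(E° − E)/0.0592 = 2×(0.14 − 0.009)/0.0592 = 4.426.
With Q = [Sn²⁺]·P(H₂) / [H⁺]^2, solving for [H⁺] gives log[H⁺] = -2.194, so pH = 2.19.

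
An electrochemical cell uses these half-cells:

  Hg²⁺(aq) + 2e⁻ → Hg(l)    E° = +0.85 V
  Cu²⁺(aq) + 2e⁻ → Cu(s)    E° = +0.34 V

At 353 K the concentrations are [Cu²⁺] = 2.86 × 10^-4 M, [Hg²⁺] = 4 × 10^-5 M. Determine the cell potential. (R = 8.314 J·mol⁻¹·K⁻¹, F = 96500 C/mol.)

0.480 V

The Hg²⁺/Hg couple has the higher reduction potential and acts as the cathode, so E°_cell = +0.85 − (+0.34) = 0.51 V.
Balancing electrons gives n = 2; the reaction quotient is Q = [Cu²⁺]/[Hg²⁺] = 7.15.
E = E° − (RT/nF) ln Q = 0.51 − (8.314×353)/(2×96500) × (1.967) = 0.510 − 0.030 = 0.480 V.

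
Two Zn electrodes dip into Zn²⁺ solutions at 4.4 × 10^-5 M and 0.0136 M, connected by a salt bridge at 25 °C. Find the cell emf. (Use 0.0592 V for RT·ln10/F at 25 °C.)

Both half-cells are Zn²⁺/Zn, so E°_cell = 0. The concentrated side is the cathode; the cell reaction moves Zn²⁺ from high to low concentration with n = 2.
Q = [Zn²⁺]_dilute/[Zn²⁺]_conc = 4.4 × 10^-5/0.0136 = 0.00324.
E = 0 − (0.0592/2) log Q = −(0.0592/2)(-2.490) = 0.0737 V.

0.074 V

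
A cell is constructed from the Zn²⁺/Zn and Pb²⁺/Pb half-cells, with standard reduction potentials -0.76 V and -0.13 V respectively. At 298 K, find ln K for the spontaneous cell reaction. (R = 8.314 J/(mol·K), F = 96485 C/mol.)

E°_cell = -0.13 − (-0.76) = 0.63 V, with n = 2 electrons transferred.
At equilibrium E = 0, so the Nernst equation gives ln K = nFE°/RT = (2)(96485)(0.63)/((8.314)(298)) = 49.07.

ln K = 49.1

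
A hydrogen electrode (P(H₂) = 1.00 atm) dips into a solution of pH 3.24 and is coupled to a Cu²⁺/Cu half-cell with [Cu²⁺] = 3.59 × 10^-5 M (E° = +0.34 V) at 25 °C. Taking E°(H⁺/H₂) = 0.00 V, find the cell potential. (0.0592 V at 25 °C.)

The Cu²⁺/Cu couple is the cathode, so E°_cell = 0.34 V; n = 2.
[H⁺] = 10^(−3.24) = 5.8 × 10^-4 M, and Q = [H⁺]^2 / ([Cu²⁺]·P(H₂)) = 0.00922.
E = E° − (0.0592/2) log Q = 0.34 − (0.0592/2)(-2.035) = 0.400 V.

0.40 V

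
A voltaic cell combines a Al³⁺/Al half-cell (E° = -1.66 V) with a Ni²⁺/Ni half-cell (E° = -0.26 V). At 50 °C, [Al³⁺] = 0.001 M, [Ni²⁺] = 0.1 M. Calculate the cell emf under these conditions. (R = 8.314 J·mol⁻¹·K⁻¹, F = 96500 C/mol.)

The Ni²⁺/Ni couple has the higher reduction potential and acts as the cathode, so E°_cell = -0.26 − (-1.66) = 1.40 V.
Balancing electrons gives n = 6; the reaction quotient is Q = [Al³⁺]^2/[Ni²⁺]^3 = 0.00100.
E = E° − (RT/nF) ln Q = 1.40 − (8.314×323)/(6×96500) × (-6.908) = 1.400 + 0.032 = 1.432 V.

1.43 V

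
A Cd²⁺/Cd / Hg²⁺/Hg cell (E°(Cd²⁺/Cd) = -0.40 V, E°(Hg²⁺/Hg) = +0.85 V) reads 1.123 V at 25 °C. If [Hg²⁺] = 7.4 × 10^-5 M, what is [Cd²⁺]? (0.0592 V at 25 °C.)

1.4 M

From the Nernst equation, log Q = n(E° − E)/0.0592 = 2(1.25 − 1.123)/0.0592 = 4.291, so Q = 1.95 × 10^4.
With Q = [Cd²⁺]/[Hg²⁺] and the known concentrations, [Cd²⁺] in the numerator gives [Cd²⁺] = 1.4 M.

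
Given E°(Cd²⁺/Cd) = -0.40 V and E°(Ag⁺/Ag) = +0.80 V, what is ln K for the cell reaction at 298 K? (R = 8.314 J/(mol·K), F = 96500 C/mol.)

E°_cell = +0.80 − (-0.40) = 1.20 V, with n = 2 electrons transferred.
At equilibrium E = 0, so the Nernst equation gives ln K = nFE°/RT = (2)(96500)(1.20)/((8.314)(298)) = 93.48.

ln K = 93.5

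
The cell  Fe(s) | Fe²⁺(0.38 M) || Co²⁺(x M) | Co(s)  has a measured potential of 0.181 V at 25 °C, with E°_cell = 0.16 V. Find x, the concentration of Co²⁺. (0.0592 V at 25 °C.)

From the Nernst equation, log Q = n(E° − E)/0.0592 = 2(0.16 − 0.181)/0.0592 = -0.709, so Q = 0.195.
With Q = [Fe²⁺]/[Co²⁺] and the known concentrations, [Co²⁺] in the denominator gives [Co²⁺] = 1.9 M.

1.9 M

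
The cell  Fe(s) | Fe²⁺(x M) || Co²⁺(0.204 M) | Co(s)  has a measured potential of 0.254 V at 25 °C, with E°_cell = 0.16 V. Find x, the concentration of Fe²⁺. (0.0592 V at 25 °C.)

1.4 × 10^-4 M

From the Nernst equation, log Q = n(E° − E)/0.0592 = 2(0.16 − 0.254)/0.0592 = -3.176, so Q = 6.67 × 10^-4.
With Q = [Fe²⁺]/[Co²⁺] and the known concentrations, [Fe²⁺] in the numerator gives [Fe²⁺] = 1.4 × 10^-4 M.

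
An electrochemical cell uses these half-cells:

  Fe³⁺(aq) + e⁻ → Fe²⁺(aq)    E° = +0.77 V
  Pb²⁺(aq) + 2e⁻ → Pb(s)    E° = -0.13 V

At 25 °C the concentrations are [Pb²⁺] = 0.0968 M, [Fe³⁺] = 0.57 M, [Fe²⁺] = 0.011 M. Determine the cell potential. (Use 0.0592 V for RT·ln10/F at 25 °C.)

1.03 V

The Fe³⁺/Fe²⁺ couple has the higher reduction potential and acts as the cathode, so E°_cell = +0.77 − (-0.13) = 0.90 V.
Balancing electrons gives n = 2; the reaction quotient is Q = [Pb²⁺]·[Fe²⁺]^2/[Fe³⁺]^2 = 3.61 × 10^-5.
At 25 °C, E = E° − (0.0592/n) log Q = 0.90 − (0.0592/2)(-4.443) = 0.900 + 0.132 = 1.032 V.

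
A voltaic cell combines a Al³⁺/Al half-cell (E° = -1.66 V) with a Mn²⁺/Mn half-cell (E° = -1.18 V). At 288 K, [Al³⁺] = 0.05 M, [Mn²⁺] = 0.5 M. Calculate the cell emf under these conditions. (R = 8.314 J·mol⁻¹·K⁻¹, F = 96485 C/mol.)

0.496 V

The Mn²⁺/Mn couple has the higher reduction potential and acts as the cathode, so E°_cell = -1.18 − (-1.66) = 0.48 V.
Balancing electrons gives n = 6; the reaction quotient is Q = [Al³⁺]^2/[Mn²⁺]^3 = 0.0200.
E = E° − (RT/nF) ln Q = 0.48 − (8.314×288)/(6×96485) × (-3.912) = 0.480 + 0.016 = 0.496 V.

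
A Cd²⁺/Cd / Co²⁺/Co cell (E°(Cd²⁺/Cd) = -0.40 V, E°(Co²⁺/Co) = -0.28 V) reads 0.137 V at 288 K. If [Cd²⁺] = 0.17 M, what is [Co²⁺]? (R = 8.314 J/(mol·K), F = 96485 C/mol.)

0.67 M

From the Nernst equation, ln Q = nF(E° − E)/RT = 2×96485×(0.12 − 0.137)/(8.314×288) = -1.370, so Q = 0.254.
With Q = [Cd²⁺]/[Co²⁺] and the known concentrations, [Co²⁺] in the denominator gives [Co²⁺] = 0.67 M.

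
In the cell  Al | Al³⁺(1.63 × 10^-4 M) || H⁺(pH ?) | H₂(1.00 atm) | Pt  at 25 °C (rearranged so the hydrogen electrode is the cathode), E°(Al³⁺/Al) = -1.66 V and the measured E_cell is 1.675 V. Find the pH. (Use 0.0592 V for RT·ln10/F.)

E°_cell = 1.66 V and n = 6.
log Q = n(E° − E)/0.0592 = 6×(1.66 − 1.675)/0.0592 = -1.520.
With Q = [Al³⁺]^2·P(H₂)^3 / [H⁺]^6, solving for [H⁺] gives log[H⁺] = -1.009, so pH = 1.01.

pH = 1.01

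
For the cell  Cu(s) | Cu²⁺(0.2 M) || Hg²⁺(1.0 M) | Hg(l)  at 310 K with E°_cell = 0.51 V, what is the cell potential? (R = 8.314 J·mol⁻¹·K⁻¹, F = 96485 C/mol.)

0.531 V

Balancing electrons gives n = 2; the reaction quotient is Q = [Cu²⁺]/[Hg²⁺] = 0.200.
E = E° − (RT/nF) ln Q = 0.51 − (8.314×310)/(2×96485) × (-1.609) = 0.510 + 0.021 = 0.531 V.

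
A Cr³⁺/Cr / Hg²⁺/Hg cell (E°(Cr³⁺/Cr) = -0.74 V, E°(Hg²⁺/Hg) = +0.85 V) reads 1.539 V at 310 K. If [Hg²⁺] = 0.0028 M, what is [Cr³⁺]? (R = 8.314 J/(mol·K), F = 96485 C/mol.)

From the Nernst equation, ln Q = nF(E° − E)/RT = 6×96485×(1.59 − 1.539)/(8.314×310) = 11.455, so Q = 9.44 × 10^4.
With Q = [Cr³⁺]^2/[Hg²⁺]^3 and the known concentrations, [Cr³⁺]^2 in the numerator gives [Cr³⁺] = 0.046 M.

0.046 M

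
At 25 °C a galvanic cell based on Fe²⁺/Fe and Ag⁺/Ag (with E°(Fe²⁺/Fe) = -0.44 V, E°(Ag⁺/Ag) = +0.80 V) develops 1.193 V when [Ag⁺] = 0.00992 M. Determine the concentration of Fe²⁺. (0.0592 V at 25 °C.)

From the Nernst equation, log Q = n(E° − E)/0.0592 = 2(1.24 − 1.193)/0.0592 = 1.588, so Q = 38.7.
With Q = [Fe²⁺]/[Ag⁺]^2 and the known concentrations, [Fe²⁺] in the numerator gives [Fe²⁺] = 0.0038 M.

0.0038 M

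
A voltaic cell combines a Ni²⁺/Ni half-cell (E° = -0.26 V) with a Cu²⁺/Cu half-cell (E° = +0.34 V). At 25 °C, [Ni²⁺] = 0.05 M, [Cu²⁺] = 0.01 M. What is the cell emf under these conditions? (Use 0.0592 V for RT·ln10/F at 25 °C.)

0.579 V

The Cu²⁺/Cu couple has the higher reduction potential and acts as the cathode, so E°_cell = +0.34 − (-0.26) = 0.60 V.
Balancing electrons gives n = 2; the reaction quotient is Q = [Ni²⁺]/[Cu²⁺] = 5.00.
At 25 °C, E = E° − (0.0592/n) log Q = 0.60 − (0.0592/2)(0.699) = 0.600 − 0.021 = 0.579 V.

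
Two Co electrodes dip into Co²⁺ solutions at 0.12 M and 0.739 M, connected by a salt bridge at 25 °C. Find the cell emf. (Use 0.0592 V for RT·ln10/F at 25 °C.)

Both half-cells are Co²⁺/Co, so E°_cell = 0. The concentrated side is the cathode; the cell reaction moves Co²⁺ from high to low concentration with n = 2.
Q = [Co²⁺]_dilute/[Co²⁺]_conc = 0.12/0.739 = 0.162.
E = 0 − (0.0592/2) log Q = −(0.0592/2)(-0.789) = 0.0234 V.

0.023 V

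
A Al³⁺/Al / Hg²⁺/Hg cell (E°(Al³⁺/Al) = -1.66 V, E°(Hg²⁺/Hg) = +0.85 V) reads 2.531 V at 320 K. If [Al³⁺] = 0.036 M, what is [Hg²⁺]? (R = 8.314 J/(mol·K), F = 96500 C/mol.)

From the Nernst equation, ln Q = nF(E° − E)/RT = 6×96500×(2.51 − 2.531)/(8.314×320) = -4.570, so Q = 0.0104.
With Q = [Al³⁺]^2/[Hg²⁺]^3 and the known concentrations, [Hg²⁺]^3 in the denominator gives [Hg²⁺] = 0.5 M.

0.5 M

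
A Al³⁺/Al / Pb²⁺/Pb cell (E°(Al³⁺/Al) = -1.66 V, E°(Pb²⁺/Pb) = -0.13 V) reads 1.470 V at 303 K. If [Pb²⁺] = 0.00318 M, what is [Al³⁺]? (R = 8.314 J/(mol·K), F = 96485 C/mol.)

0.18 M

From the Nernst equation, ln Q = nF(E° − E)/RT = 6×96485×(1.53 − 1.470)/(8.314×303) = 13.788, so Q = 9.73 × 10^5.
With Q = [Al³⁺]^2/[Pb²⁺]^3 and the known concentrations, [Al³⁺]^2 in the numerator gives [Al³⁺] = 0.18 M.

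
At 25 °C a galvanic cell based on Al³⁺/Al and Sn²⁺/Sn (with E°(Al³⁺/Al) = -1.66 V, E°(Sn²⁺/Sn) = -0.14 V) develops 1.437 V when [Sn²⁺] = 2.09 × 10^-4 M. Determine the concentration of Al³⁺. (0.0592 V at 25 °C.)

0.049 M

From the Nernst equation, log Q = n(E° − E)/0.0592 = 6(1.52 − 1.437)/0.0592 = 8.412, so Q = 2.58 × 10^8.
With Q = [Al³⁺]^2/[Sn²⁺]^3 and the known concentrations, [Al³⁺]^2 in the numerator gives [Al³⁺] = 0.049 M.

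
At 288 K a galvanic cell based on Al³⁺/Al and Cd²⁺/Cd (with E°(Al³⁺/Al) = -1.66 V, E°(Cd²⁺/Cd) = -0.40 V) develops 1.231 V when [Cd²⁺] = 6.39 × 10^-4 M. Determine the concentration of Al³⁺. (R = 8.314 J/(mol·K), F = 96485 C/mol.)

From the Nernst equation, ln Q = nF(E° − E)/RT = 6×96485×(1.26 − 1.231)/(8.314×288) = 7.011, so Q = 1110.
With Q = [Al³⁺]^2/[Cd²⁺]^3 and the known concentrations, [Al³⁺]^2 in the numerator gives [Al³⁺] = 5.4 × 10^-4 M.

5.4 × 10^-4 M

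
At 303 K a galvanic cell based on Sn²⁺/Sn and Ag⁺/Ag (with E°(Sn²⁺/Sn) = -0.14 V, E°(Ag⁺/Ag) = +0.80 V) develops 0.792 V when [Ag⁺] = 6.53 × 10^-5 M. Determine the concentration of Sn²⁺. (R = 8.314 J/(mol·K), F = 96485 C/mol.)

3.6 × 10^-4 M

From the Nernst equation, ln Q = nF(E° − E)/RT = 2×96485×(0.94 − 0.792)/(8.314×303) = 11.337, so Q = 8.39 × 10^4.
With Q = [Sn²⁺]/[Ag⁺]^2 and the known concentrations, [Sn²⁺] in the numerator gives [Sn²⁺] = 3.6 × 10^-4 M.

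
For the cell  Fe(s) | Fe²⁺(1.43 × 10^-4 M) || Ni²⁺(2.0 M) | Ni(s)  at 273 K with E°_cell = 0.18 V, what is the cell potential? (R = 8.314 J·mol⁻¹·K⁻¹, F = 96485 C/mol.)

Balancing electrons gives n = 2; the reaction quotient is Q = [Fe²⁺]/[Ni²⁺] = 7.15 × 10^-5.
E = E° − (RT/nF) ln Q = 0.18 − (8.314×273)/(2×96485) × (-9.546) = 0.180 + 0.112 = 0.292 V.

0.292 V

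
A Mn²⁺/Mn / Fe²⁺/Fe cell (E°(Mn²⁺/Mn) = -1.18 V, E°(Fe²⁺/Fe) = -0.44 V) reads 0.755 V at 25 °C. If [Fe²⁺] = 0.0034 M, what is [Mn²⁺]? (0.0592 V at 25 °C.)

0.0011 M

From the Nernst equation, log Q = n(E° − E)/0.0592 = 2(0.74 − 0.755)/0.0592 = -0.507, so Q = 0.311.
With Q = [Mn²⁺]/[Fe²⁺] and the known concentrations, [Mn²⁺] in the numerator gives [Mn²⁺] = 0.0011 M.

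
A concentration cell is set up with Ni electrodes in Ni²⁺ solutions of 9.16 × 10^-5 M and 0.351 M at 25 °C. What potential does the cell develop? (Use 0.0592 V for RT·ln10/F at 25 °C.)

Both half-cells are Ni²⁺/Ni, so E°_cell = 0. The concentrated side is the cathode; the cell reaction moves Ni²⁺ from high to low concentration with n = 2.
Q = [Ni²⁺]_dilute/[Ni²⁺]_conc = 9.16 × 10^-5/0.351 = 2.61 × 10^-4.
E = 0 − (0.0592/2) log Q = −(0.0592/2)(-3.583) = 0.1061 V.

0.11 V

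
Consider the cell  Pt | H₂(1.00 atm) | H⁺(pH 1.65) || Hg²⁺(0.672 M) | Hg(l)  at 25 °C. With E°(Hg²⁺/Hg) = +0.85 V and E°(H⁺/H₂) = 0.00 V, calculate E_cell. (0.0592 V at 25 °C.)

0.94 V

The Hg²⁺/Hg couple is the cathode, so E°_cell = 0.85 V; n = 2.
[H⁺] = 10^(−1.65) = 0.022 M, and Q = [H⁺]^2 / ([Hg²⁺]·P(H₂)) = 7.46 × 10^-4.
E = E° − (0.0592/2) log Q = 0.85 − (0.0592/2)(-3.127) = 0.943 V.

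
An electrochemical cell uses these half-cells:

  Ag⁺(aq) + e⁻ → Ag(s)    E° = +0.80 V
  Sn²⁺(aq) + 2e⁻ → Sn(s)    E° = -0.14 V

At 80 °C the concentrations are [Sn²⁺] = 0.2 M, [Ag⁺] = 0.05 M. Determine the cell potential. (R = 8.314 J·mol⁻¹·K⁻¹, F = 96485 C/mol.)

0.873 V

The Ag⁺/Ag couple has the higher reduction potential and acts as the cathode, so E°_cell = +0.80 − (-0.14) = 0.94 V.
Balancing electrons gives n = 2; the reaction quotient is Q = [Sn²⁺]/[Ag⁺]^2 = 80.0.
E = E° − (RT/nF) ln Q = 0.94 − (8.314×353)/(2×96485) × (4.382) = 0.940 − 0.067 = 0.873 V.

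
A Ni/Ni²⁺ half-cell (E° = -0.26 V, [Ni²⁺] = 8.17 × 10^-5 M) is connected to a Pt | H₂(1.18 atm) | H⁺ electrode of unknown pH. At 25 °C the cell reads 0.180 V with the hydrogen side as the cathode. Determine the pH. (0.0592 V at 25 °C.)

E°_cell = 0.26 V and n = 2.
log Q = n(E° − E)/0.0592 = 2×(0.26 − 0.180)/0.0592 = 2.703.
With Q = [Ni²⁺]·P(H₂) / [H⁺]^2, solving for [H⁺] gives log[H⁺] = -3.359, so pH = 3.36.

pH = 3.36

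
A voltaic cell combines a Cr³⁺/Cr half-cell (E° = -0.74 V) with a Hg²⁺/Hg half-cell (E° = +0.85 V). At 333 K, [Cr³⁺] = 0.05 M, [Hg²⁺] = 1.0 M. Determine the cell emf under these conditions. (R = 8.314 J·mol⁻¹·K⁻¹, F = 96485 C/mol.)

The Hg²⁺/Hg couple has the higher reduction potential and acts as the cathode, so E°_cell = +0.85 − (-0.74) = 1.59 V.
Balancing electrons gives n = 6; the reaction quotient is Q = [Cr³⁺]^2/[Hg²⁺]^3 = 0.00250.
E = E° − (RT/nF) ln Q = 1.59 − (8.314×333)/(6×96485) × (-5.991) = 1.590 + 0.029 = 1.619 V.

1.62 V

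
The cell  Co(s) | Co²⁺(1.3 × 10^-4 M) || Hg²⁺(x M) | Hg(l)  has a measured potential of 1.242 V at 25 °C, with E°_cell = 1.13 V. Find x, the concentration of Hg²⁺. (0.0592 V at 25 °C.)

From the Nernst equation, log Q = n(E° − E)/0.0592 = 2(1.13 − 1.242)/0.0592 = -3.784, so Q = 1.65 × 10^-4.
With Q = [Co²⁺]/[Hg²⁺] and the known concentrations, [Hg²⁺] in the denominator gives [Hg²⁺] = 0.79 M.

0.79 M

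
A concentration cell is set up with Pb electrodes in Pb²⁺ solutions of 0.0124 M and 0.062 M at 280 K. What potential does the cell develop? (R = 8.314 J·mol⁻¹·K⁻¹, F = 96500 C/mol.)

0.019 V

Both half-cells are Pb²⁺/Pb, so E°_cell = 0. The concentrated side is the cathode; the cell reaction moves Pb²⁺ from high to low concentration with n = 2.
Q = [Pb²⁺]_dilute/[Pb²⁺]_conc = 0.0124/0.062 = 0.200.
E = 0 − (RT/nF) ln Q = −((8.314×280)/(2×96500))(-1.609) = 0.0194 V.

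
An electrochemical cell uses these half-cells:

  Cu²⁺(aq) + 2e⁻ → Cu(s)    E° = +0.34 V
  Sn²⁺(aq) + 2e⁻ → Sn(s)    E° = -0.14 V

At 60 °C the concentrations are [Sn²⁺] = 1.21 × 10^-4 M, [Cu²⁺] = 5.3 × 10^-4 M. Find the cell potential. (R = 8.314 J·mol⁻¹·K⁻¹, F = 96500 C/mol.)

0.501 V

The Cu²⁺/Cu couple has the higher reduction potential and acts as the cathode, so E°_cell = +0.34 − (-0.14) = 0.48 V.
Balancing electrons gives n = 2; the reaction quotient is Q = [Sn²⁺]/[Cu²⁺] = 0.228.
E = E° − (RT/nF) ln Q = 0.48 − (8.314×333)/(2×96500) × (-1.477) = 0.480 + 0.021 = 0.501 V.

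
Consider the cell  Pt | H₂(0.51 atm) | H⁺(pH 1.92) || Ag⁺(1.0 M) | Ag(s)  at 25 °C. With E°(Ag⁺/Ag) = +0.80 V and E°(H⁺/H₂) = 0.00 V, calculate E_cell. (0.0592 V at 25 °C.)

The Ag⁺/Ag couple is the cathode, so E°_cell = 0.80 V; n = 2.
[H⁺] = 10^(−1.92) = 0.012 M, and Q = [H⁺]^2 / ([Ag⁺]^2·P(H₂)) = 2.83 × 10^-4.
E = E° − (0.0592/2) log Q = 0.80 − (0.0592/2)(-3.548) = 0.905 V.

0.91 V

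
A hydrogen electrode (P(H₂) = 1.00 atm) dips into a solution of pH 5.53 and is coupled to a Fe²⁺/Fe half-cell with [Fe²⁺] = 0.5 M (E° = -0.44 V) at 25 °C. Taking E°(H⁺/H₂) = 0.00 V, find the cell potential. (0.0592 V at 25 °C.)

0.12 V

The hydrogen couple is the cathode, so E°_cell = 0.44 V; n = 2.
[H⁺] = 10^(−5.53) = 3 × 10^-6 M, and Q = [Fe²⁺]·P(H₂) / [H⁺]^2 = 5.74 × 10^10.
E = E° − (0.0592/2) log Q = 0.44 − (0.0592/2)(10.759) = 0.122 V.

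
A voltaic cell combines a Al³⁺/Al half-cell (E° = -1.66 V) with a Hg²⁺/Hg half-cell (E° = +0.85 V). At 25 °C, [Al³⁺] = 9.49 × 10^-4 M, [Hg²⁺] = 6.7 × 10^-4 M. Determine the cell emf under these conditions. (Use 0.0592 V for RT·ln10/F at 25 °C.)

2.48 V

The Hg²⁺/Hg couple has the higher reduction potential and acts as the cathode, so E°_cell = +0.85 − (-1.66) = 2.51 V.
Balancing electrons gives n = 6; the reaction quotient is Q = [Al³⁺]^2/[Hg²⁺]^3 = 2990.
At 25 °C, E = E° − (0.0592/n) log Q = 2.51 − (0.0592/6)(3.476) = 2.510 − 0.034 = 2.476 V.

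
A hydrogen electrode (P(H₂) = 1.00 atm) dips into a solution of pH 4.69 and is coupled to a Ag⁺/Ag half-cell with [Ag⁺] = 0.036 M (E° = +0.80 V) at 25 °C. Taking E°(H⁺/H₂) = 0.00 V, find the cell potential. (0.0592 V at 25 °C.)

0.99 V

The Ag⁺/Ag couple is the cathode, so E°_cell = 0.80 V; n = 2.
[H⁺] = 10^(−4.69) = 2 × 10^-5 M, and Q = [H⁺]^2 / ([Ag⁺]^2·P(H₂)) = 3.22 × 10^-7.
E = E° − (0.0592/2) log Q = 0.80 − (0.0592/2)(-6.493) = 0.992 V.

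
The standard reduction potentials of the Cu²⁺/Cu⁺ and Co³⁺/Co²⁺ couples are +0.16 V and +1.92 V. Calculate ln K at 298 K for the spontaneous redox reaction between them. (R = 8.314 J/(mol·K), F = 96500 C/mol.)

ln K = 68.6

E°_cell = +1.92 − (+0.16) = 1.76 V, with n = 1 electron transferred.
At equilibrium E = 0, so the Nernst equation gives ln K = nFE°/RT = (1)(96500)(1.76)/((8.314)(298)) = 68.55.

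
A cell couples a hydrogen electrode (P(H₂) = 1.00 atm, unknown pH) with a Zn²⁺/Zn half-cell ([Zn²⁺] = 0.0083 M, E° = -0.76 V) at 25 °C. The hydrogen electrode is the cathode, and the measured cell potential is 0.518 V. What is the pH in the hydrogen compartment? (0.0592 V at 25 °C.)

E°_cell = 0.76 V and n = 2.
log Q = n(E° − E)/0.0592 = 2×(0.76 − 0.518)/0.0592 = 8.176.
With Q = [Zn²⁺]·P(H₂) / [H⁺]^2, solving for [H⁺] gives log[H⁺] = -5.128, so pH = 5.13.

pH = 5.13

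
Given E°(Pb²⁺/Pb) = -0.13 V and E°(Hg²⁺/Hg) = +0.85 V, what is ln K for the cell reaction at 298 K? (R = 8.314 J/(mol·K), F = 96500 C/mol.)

ln K = 76.3

E°_cell = +0.85 − (-0.13) = 0.98 V, with n = 2 electrons transferred.
At equilibrium E = 0, so the Nernst equation gives ln K = nFE°/RT = (2)(96500)(0.98)/((8.314)(298)) = 76.34.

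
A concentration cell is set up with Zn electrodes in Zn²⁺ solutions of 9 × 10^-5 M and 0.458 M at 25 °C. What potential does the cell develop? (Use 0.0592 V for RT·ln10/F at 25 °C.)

0.11 V

Both half-cells are Zn²⁺/Zn, so E°_cell = 0. The concentrated side is the cathode; the cell reaction moves Zn²⁺ from high to low concentration with n = 2.
Q = [Zn²⁺]_dilute/[Zn²⁺]_conc = 9 × 10^-5/0.458 = 1.97 × 10^-4.
E = 0 − (0.0592/2) log Q = −(0.0592/2)(-3.707) = 0.1097 V.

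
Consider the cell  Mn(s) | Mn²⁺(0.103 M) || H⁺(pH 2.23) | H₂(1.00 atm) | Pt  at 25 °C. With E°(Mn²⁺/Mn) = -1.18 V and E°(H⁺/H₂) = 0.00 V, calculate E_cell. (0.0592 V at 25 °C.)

1.08 V

The hydrogen couple is the cathode, so E°_cell = 1.18 V; n = 2.
[H⁺] = 10^(−2.23) = 0.0059 M, and Q = [Mn²⁺]·P(H₂) / [H⁺]^2 = 2970.
E = E° − (0.0592/2) log Q = 1.18 − (0.0592/2)(3.473) = 1.077 V.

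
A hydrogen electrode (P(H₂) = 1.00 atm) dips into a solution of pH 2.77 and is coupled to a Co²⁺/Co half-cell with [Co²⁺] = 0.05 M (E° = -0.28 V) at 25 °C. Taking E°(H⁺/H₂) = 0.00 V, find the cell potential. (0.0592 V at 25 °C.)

0.15 V

The hydrogen couple is the cathode, so E°_cell = 0.28 V; n = 2.
[H⁺] = 10^(−2.77) = 0.0017 M, and Q = [Co²⁺]·P(H₂) / [H⁺]^2 = 1.73 × 10^4.
E = E° − (0.0592/2) log Q = 0.28 − (0.0592/2)(4.239) = 0.155 V.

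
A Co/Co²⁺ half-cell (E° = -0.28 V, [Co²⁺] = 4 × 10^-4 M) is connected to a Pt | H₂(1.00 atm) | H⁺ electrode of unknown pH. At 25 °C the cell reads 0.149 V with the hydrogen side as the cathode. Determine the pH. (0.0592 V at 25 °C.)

pH = 3.91

E°_cell = 0.28 V and n = 2.
log Q = n(E° − E)/0.0592 = 2×(0.28 − 0.149)/0.0592 = 4.426.
With Q = [Co²⁺]·P(H₂) / [H⁺]^2, solving for [H⁺] gives log[H⁺] = -3.912, so pH = 3.91.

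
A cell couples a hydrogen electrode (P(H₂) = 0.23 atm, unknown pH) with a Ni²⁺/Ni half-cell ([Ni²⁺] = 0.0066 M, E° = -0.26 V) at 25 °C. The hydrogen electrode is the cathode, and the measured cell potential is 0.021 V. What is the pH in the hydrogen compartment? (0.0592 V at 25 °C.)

pH = 5.45

E°_cell = 0.26 V and n = 2.
log Q = n(E° − E)/0.0592 = 2×(0.26 − 0.021)/0.0592 = 8.074.
With Q = [Ni²⁺]·P(H₂) / [H⁺]^2, solving for [H⁺] gives log[H⁺] = -5.447, so pH = 5.45.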